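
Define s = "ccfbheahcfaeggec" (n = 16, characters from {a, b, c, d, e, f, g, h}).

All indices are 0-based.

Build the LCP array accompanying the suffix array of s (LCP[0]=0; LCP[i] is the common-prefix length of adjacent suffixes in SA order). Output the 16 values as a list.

[0, 1, 0, 0, 1, 1, 2, 0, 1, 1, 0, 1, 0, 1, 0, 1]

rank | idx | suffix
   0 |  10 | aeggec
   1 |   6 | ahcfaeggec
   2 |   3 | bheahcfaeggec
   3 |  15 | c
   4 |   0 | ccfbheahcfaeggec
   5 |   8 | cfaeggec
   6 |   1 | cfbheahcfaeggec
   7 |   5 | eahcfaeggec
   8 |  14 | ec
   9 |  11 | eggec
  10 |   9 | faeggec
  11 |   2 | fbheahcfaeggec
  12 |  13 | gec
  13 |  12 | ggec
  14 |   7 | hcfaeggec
  15 |   4 | heahcfaeggec

SA = [10, 6, 3, 15, 0, 8, 1, 5, 14, 11, 9, 2, 13, 12, 7, 4]
i: (SA[i-1],SA[i]) lcp shared
  1: (10,6) 1 'a'
  2: (6,3) 0 ''
  3: (3,15) 0 ''
  4: (15,0) 1 'c'
  5: (0,8) 1 'c'
  6: (8,1) 2 'cf'
  7: (1,5) 0 ''
  8: (5,14) 1 'e'
  9: (14,11) 1 'e'
  10: (11,9) 0 ''
  11: (9,2) 1 'f'
  12: (2,13) 0 ''
  13: (13,12) 1 'g'
  14: (12,7) 0 ''
  15: (7,4) 1 'h'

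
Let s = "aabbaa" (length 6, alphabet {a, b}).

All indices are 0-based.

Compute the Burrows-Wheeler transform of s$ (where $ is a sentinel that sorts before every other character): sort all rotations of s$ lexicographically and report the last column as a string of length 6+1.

rank  rotation last
    0  $aabbaa  a
    1  a$aabba  a
    2  aa$aabb  b
    3  aabbaa$  $
    4  abbaa$a  a
    5  baa$aab  b
    6  bbaa$aa  a

aab$aba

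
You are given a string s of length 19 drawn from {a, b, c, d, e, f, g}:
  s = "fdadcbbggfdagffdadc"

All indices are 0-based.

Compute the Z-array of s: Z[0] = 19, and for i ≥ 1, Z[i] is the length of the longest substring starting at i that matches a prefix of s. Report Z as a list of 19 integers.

[19, 0, 0, 0, 0, 0, 0, 0, 0, 3, 0, 0, 0, 1, 5, 0, 0, 0, 0]

Z[0]=19
i=1: fresh scan; Z[1]=0
i=2: fresh scan; Z[2]=0
i=3: fresh scan; Z[3]=0
i=4: fresh scan; Z[4]=0
i=5: fresh scan; Z[5]=0
i=6: fresh scan; Z[6]=0
i=7: fresh scan; Z[7]=0
i=8: fresh scan; Z[8]=0
i=9: fresh scan; Z[9]=3 extend→box=[9,12)
i=10: min(r-i=2, Z[1]=0)=0; Z[10]=0
i=11: min(r-i=1, Z[2]=0)=0; Z[11]=0
i=12: fresh scan; Z[12]=0
i=13: fresh scan; Z[13]=1 extend→box=[13,14)
i=14: fresh scan; Z[14]=5 extend→box=[14,19)
i=15: min(r-i=4, Z[1]=0)=0; Z[15]=0
i=16: min(r-i=3, Z[2]=0)=0; Z[16]=0
i=17: min(r-i=2, Z[3]=0)=0; Z[17]=0
i=18: min(r-i=1, Z[4]=0)=0; Z[18]=0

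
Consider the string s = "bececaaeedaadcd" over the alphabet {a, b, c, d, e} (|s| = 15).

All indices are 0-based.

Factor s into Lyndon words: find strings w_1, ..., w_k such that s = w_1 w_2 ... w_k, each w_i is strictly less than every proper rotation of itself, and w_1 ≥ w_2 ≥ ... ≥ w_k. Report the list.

["becec", "aaeed", "aadcd"]

emit factor 1: 'becec' (i=0, period=5)
emit factor 2: 'aaeed' (i=5, period=5)
emit factor 3: 'aadcd' (i=10, period=5)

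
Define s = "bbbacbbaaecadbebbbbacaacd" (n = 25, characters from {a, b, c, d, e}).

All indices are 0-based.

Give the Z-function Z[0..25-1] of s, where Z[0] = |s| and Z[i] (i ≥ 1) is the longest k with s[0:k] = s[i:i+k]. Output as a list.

[25, 2, 1, 0, 0, 2, 1, 0, 0, 0, 0, 0, 0, 1, 0, 3, 5, 2, 1, 0, 0, 0, 0, 0, 0]

Z[0]=25
i=1: outside box; Z[1]=2 scan→box=[1,3)
i=2: min(r-i=1, Z[1]=2)=1; Z[2]=1
i=3: outside box; Z[3]=0
i=4: outside box; Z[4]=0
i=5: outside box; Z[5]=2 scan→box=[5,7)
i=6: min(r-i=1, Z[1]=2)=1; Z[6]=1
i=7: outside box; Z[7]=0
i=8: outside box; Z[8]=0
i=9: outside box; Z[9]=0
i=10: outside box; Z[10]=0
i=11: outside box; Z[11]=0
i=12: outside box; Z[12]=0
i=13: outside box; Z[13]=1 scan→box=[13,14)
i=14: outside box; Z[14]=0
i=15: outside box; Z[15]=3 scan→box=[15,18)
i=16: min(r-i=2, Z[1]=2)=2; Z[16]=5 scan→box=[16,21)
i=17: min(r-i=4, Z[1]=2)=2; Z[17]=2
i=18: min(r-i=3, Z[2]=1)=1; Z[18]=1
i=19: min(r-i=2, Z[3]=0)=0; Z[19]=0
i=20: min(r-i=1, Z[4]=0)=0; Z[20]=0
i=21: outside box; Z[21]=0
i=22: outside box; Z[22]=0
i=23: outside box; Z[23]=0
i=24: outside box; Z[24]=0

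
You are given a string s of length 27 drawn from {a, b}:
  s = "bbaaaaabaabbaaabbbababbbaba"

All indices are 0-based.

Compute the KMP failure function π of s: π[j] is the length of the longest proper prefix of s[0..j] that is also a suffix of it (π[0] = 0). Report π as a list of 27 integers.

[0, 1, 0, 0, 0, 0, 0, 1, 0, 0, 1, 2, 3, 4, 5, 1, 2, 2, 3, 1, 0, 1, 2, 2, 3, 1, 0]

π[0] = 0
j=1 s[j]='b': π[1]=1 (border 'b')
j=2 s[j]='a': k: 1→0; π[2]=0 (border '')
j=3 s[j]='a': π[3]=0 (border '')
j=4 s[j]='a': π[4]=0 (border '')
j=5 s[j]='a': π[5]=0 (border '')
j=6 s[j]='a': π[6]=0 (border '')
j=7 s[j]='b': π[7]=1 (border 'b')
j=8 s[j]='a': k: 1→0; π[8]=0 (border '')
j=9 s[j]='a': π[9]=0 (border '')
j=10 s[j]='b': π[10]=1 (border 'b')
j=11 s[j]='b': π[11]=2 (border 'bb')
j=12 s[j]='a': π[12]=3 (border 'bba')
j=13 s[j]='a': π[13]=4 (border 'bbaa')
j=14 s[j]='a': π[14]=5 (border 'bbaaa')
j=15 s[j]='b': k: 5→0; π[15]=1 (border 'b')
j=16 s[j]='b': π[16]=2 (border 'bb')
j=17 s[j]='b': k: 2→1; π[17]=2 (border 'bb')
j=18 s[j]='a': π[18]=3 (border 'bba')
j=19 s[j]='b': k: 3→0; π[19]=1 (border 'b')
j=20 s[j]='a': k: 1→0; π[20]=0 (border '')
j=21 s[j]='b': π[21]=1 (border 'b')
j=22 s[j]='b': π[22]=2 (border 'bb')
j=23 s[j]='b': k: 2→1; π[23]=2 (border 'bb')
j=24 s[j]='a': π[24]=3 (border 'bba')
j=25 s[j]='b': k: 3→0; π[25]=1 (border 'b')
j=26 s[j]='a': k: 1→0; π[26]=0 (border '')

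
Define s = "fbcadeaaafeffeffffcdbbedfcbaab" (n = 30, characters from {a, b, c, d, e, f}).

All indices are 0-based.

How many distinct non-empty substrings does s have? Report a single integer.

429

sorted suffixes:
  #0 SA[0]=6  'aaafeffeffffcdbbedfcbaab'
  #1 SA[1]=27  'aab'
  #2 SA[2]=7  'aafeffeffffcdbbedfcbaab'
  #3 SA[3]=28  'ab'
  #4 SA[4]=3  'adeaaafeffeffffcdbbedfcbaab'
  #5 SA[5]=8  'afeffeffffcdbbedfcbaab'
  #6 SA[6]=29  'b'
  #7 SA[7]=26  'baab'
  #8 SA[8]=20  'bbedfcbaab'
  #9 SA[9]=1  'bcadeaaafeffeffffcdbbedfcbaab'
  #10 SA[10]=21  'bedfcbaab'
  #11 SA[11]=2  'cadeaaafeffeffffcdbbedfcbaab'
  #12 SA[12]=25  'cbaab'
  #13 SA[13]=18  'cdbbedfcbaab'
  #14 SA[14]=19  'dbbedfcbaab'
  #15 SA[15]=4  'deaaafeffeffffcdbbedfcbaab'
  #16 SA[16]=23  'dfcbaab'
  #17 SA[17]=5  'eaaafeffeffffcdbbedfcbaab'
  #18 SA[18]=22  'edfcbaab'
  #19 SA[19]=10  'effeffffcdbbedfcbaab'
  #20 SA[20]=13  'effffcdbbedfcbaab'
  #21 SA[21]=0  'fbcadeaaafeffeffffcdbbedfcbaab'
  #22 SA[22]=24  'fcbaab'
  #23 SA[23]=17  'fcdbbedfcbaab'
  #24 SA[24]=9  'feffeffffcdbbedfcbaab'
  #25 SA[25]=12  'feffffcdbbedfcbaab'
  #26 SA[26]=16  'ffcdbbedfcbaab'
  #27 SA[27]=11  'ffeffffcdbbedfcbaab'
  #28 SA[28]=15  'fffcdbbedfcbaab'
  #29 SA[29]=14  'ffffcdbbedfcbaab'

SA = [6, 27, 7, 28, 3, 8, 29, 26, 20, 1, 21, 2, 25, 18, 19, 4, 23, 5, 22, 10, 13, 0, 24, 17, 9, 12, 16, 11, 15, 14]
i: (SA[i-1],SA[i]) lcp shared
  1: (6,27) 2 'aa'
  2: (27,7) 2 'aa'
  3: (7,28) 1 'a'
  4: (28,3) 1 'a'
  5: (3,8) 1 'a'
  6: (8,29) 0 ''
  7: (29,26) 1 'b'
  8: (26,20) 1 'b'
  9: (20,1) 1 'b'
  10: (1,21) 1 'b'
  11: (21,2) 0 ''
  12: (2,25) 1 'c'
  13: (25,18) 1 'c'
  14: (18,19) 0 ''
  15: (19,4) 1 'd'
  16: (4,23) 1 'd'
  17: (23,5) 0 ''
  18: (5,22) 1 'e'
  19: (22,10) 1 'e'
  20: (10,13) 3 'eff'
  21: (13,0) 0 ''
  22: (0,24) 1 'f'
  23: (24,17) 2 'fc'
  24: (17,9) 1 'f'
  25: (9,12) 4 'feff'
  26: (12,16) 1 'f'
  27: (16,11) 2 'ff'
  28: (11,15) 2 'ff'
  29: (15,14) 3 'fff'

n(n+1)/2 = 30·31/2 = 465
Σ LCP = 0 + 2 + 2 + 1 + 1 + 1 + 0 + 1 + 1 + 1 + 1 + 0 + 1 + 1 + 0 + 1 + 1 + 0 + 1 + 1 + 3 + 0 + 1 + 2 + 1 + 4 + 1 + 2 + 2 + 3 = 36
distinct = 465 − 36 = 429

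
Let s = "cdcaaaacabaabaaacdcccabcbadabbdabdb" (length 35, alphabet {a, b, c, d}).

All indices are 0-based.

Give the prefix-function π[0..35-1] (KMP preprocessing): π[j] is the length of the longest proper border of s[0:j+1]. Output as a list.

π[0] = 0
j=1 s[j]='d': π[1]=0 (border '')
j=2 s[j]='c': π[2]=1 (border 'c')
j=3 s[j]='a': k: 1→0; π[3]=0 (border '')
j=4 s[j]='a': π[4]=0 (border '')
j=5 s[j]='a': π[5]=0 (border '')
j=6 s[j]='a': π[6]=0 (border '')
j=7 s[j]='c': π[7]=1 (border 'c')
j=8 s[j]='a': k: 1→0; π[8]=0 (border '')
j=9 s[j]='b': π[9]=0 (border '')
j=10 s[j]='a': π[10]=0 (border '')
j=11 s[j]='a': π[11]=0 (border '')
j=12 s[j]='b': π[12]=0 (border '')
j=13 s[j]='a': π[13]=0 (border '')
j=14 s[j]='a': π[14]=0 (border '')
j=15 s[j]='a': π[15]=0 (border '')
j=16 s[j]='c': π[16]=1 (border 'c')
j=17 s[j]='d': π[17]=2 (border 'cd')
j=18 s[j]='c': π[18]=3 (border 'cdc')
j=19 s[j]='c': k: 3→1→0; π[19]=1 (border 'c')
j=20 s[j]='c': k: 1→0; π[20]=1 (border 'c')
j=21 s[j]='a': k: 1→0; π[21]=0 (border '')
j=22 s[j]='b': π[22]=0 (border '')
j=23 s[j]='c': π[23]=1 (border 'c')
j=24 s[j]='b': k: 1→0; π[24]=0 (border '')
j=25 s[j]='a': π[25]=0 (border '')
j=26 s[j]='d': π[26]=0 (border '')
j=27 s[j]='a': π[27]=0 (border '')
j=28 s[j]='b': π[28]=0 (border '')
j=29 s[j]='b': π[29]=0 (border '')
j=30 s[j]='d': π[30]=0 (border '')
j=31 s[j]='a': π[31]=0 (border '')
j=32 s[j]='b': π[32]=0 (border '')
j=33 s[j]='d': π[33]=0 (border '')
j=34 s[j]='b': π[34]=0 (border '')

[0, 0, 1, 0, 0, 0, 0, 1, 0, 0, 0, 0, 0, 0, 0, 0, 1, 2, 3, 1, 1, 0, 0, 1, 0, 0, 0, 0, 0, 0, 0, 0, 0, 0, 0]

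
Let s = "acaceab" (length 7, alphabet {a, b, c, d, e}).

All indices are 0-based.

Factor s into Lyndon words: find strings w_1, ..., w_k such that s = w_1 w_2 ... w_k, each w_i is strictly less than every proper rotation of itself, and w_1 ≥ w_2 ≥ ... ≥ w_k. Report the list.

emit factor 1: 'acace' (i=0, period=5)
emit factor 2: 'ab' (i=5, period=2)

["acace", "ab"]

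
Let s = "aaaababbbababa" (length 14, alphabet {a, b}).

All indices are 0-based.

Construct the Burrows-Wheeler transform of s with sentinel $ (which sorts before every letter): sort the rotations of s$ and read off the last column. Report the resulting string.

ab$aabbabaababa

rank  rotation         last
    0  $aaaababbbababa  a
    1  a$aaaababbbabab  b
    2  aaaababbbababa$  $
    3  aaababbbababa$a  a
    4  aababbbababa$aa  a
    5  aba$aaaababbbab  b
    6  ababa$aaaababbb  b
    7  ababbbababa$aaa  a
    8  abbbababa$aaaab  b
    9  ba$aaaababbbaba  a
   10  baba$aaaababbba  a
   11  bababa$aaaababb  b
   12  babbbababa$aaaa  a
   13  bbababa$aaaabab  b
   14  bbbababa$aaaaba  a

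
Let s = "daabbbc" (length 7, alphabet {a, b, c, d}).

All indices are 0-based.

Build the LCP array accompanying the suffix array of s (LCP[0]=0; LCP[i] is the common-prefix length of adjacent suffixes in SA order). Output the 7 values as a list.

rank | idx | suffix
   0 |   1 | aabbbc
   1 |   2 | abbbc
   2 |   3 | bbbc
   3 |   4 | bbc
   4 |   5 | bc
   5 |   6 | c
   6 |   0 | daabbbc

SA = [1, 2, 3, 4, 5, 6, 0]
i: (SA[i-1],SA[i]) lcp shared
  1: (1,2) 1 'a'
  2: (2,3) 0 ''
  3: (3,4) 2 'bb'
  4: (4,5) 1 'b'
  5: (5,6) 0 ''
  6: (6,0) 0 ''

[0, 1, 0, 2, 1, 0, 0]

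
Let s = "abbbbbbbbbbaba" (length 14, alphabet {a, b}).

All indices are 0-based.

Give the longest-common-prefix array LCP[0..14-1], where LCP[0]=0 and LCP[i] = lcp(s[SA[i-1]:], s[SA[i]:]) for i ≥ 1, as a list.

rank | idx | suffix
   0 |  13 | a
   1 |  11 | aba
   2 |   0 | abbbbbbbbbbaba
   3 |  12 | ba
   4 |  10 | baba
   5 |   9 | bbaba
   6 |   8 | bbbaba
   7 |   7 | bbbbaba
   8 |   6 | bbbbbaba
   9 |   5 | bbbbbbaba
  10 |   4 | bbbbbbbaba
  11 |   3 | bbbbbbbbaba
  12 |   2 | bbbbbbbbbaba
  13 |   1 | bbbbbbbbbbaba

SA = [13, 11, 0, 12, 10, 9, 8, 7, 6, 5, 4, 3, 2, 1]
rank  pair      lcp
   1  s[13:],s[11:]  1  'a'
   2  s[11:],s[0:]  2  'ab'
   3  s[0:],s[12:]  0  ''
   4  s[12:],s[10:]  2  'ba'
   5  s[10:],s[9:]  1  'b'
   6  s[9:],s[8:]  2  'bb'
   7  s[8:],s[7:]  3  'bbb'
   8  s[7:],s[6:]  4  'bbbb'
   9  s[6:],s[5:]  5  'bbbbb'
  10  s[5:],s[4:]  6  'bbbbbb'
  11  s[4:],s[3:]  7  'bbbbbbb'
  12  s[3:],s[2:]  8  'bbbbbbbb'
  13  s[2:],s[1:]  9  'bbbbbbbbb'

[0, 1, 2, 0, 2, 1, 2, 3, 4, 5, 6, 7, 8, 9]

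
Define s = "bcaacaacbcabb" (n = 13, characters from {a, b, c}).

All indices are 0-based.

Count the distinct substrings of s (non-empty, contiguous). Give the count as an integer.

rank→(start, suffix):
  0 → (2, 'aacaacbcabb')
  1 → (5, 'aacbcabb')
  2 → (10, 'abb')
  3 → (3, 'acaacbcabb')
  4 → (6, 'acbcabb')
  5 → (12, 'b')
  6 → (11, 'bb')
  7 → (0, 'bcaacaacbcabb')
  8 → (8, 'bcabb')
  9 → (1, 'caacaacbcabb')
  10 → (4, 'caacbcabb')
  11 → (9, 'cabb')
  12 → (7, 'cbcabb')

SA = [2, 5, 10, 3, 6, 12, 11, 0, 8, 1, 4, 9, 7]
i: (SA[i-1],SA[i]) lcp shared
  1: (2,5) 3 'aac'
  2: (5,10) 1 'a'
  3: (10,3) 1 'a'
  4: (3,6) 2 'ac'
  5: (6,12) 0 ''
  6: (12,11) 1 'b'
  7: (11,0) 1 'b'
  8: (0,8) 3 'bca'
  9: (8,1) 0 ''
  10: (1,4) 4 'caac'
  11: (4,9) 2 'ca'
  12: (9,7) 1 'c'

n(n+1)/2 = 13·14/2 = 91
Σ LCP = 0 + 3 + 1 + 1 + 2 + 0 + 1 + 1 + 3 + 0 + 4 + 2 + 1 = 19
distinct = 91 − 19 = 72

72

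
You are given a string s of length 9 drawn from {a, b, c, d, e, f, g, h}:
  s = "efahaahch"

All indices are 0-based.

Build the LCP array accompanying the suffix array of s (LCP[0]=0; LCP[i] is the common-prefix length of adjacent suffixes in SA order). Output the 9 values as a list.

rank | idx | suffix
   0 |   4 | aahch
   1 |   2 | ahaahch
   2 |   5 | ahch
   3 |   7 | ch
   4 |   0 | efahaahch
   5 |   1 | fahaahch
   6 |   8 | h
   7 |   3 | haahch
   8 |   6 | hch

SA = [4, 2, 5, 7, 0, 1, 8, 3, 6]
rank  pair      lcp
   1  s[4:],s[2:]  1  'a'
   2  s[2:],s[5:]  2  'ah'
   3  s[5:],s[7:]  0  ''
   4  s[7:],s[0:]  0  ''
   5  s[0:],s[1:]  0  ''
   6  s[1:],s[8:]  0  ''
   7  s[8:],s[3:]  1  'h'
   8  s[3:],s[6:]  1  'h'

[0, 1, 2, 0, 0, 0, 0, 1, 1]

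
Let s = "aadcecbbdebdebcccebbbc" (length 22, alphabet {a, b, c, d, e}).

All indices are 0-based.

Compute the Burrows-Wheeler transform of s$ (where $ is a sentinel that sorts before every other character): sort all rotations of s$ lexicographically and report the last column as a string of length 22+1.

rank  rotation                 last
    0  $aadcecbbdebdebcccebbbc  c
    1  aadcecbbdebdebcccebbbc$  $
    2  adcecbbdebdebcccebbbc$a  a
    3  bbbc$aadcecbbdebdebccce  e
    4  bbc$aadcecbbdebdebccceb  b
    5  bbdebdebcccebbbc$aadcec  c
    6  bc$aadcecbbdebdebcccebb  b
    7  bcccebbbc$aadcecbbdebde  e
    8  bdebcccebbbc$aadcecbbde  e
    9  bdebdebcccebbbc$aadcecb  b
   10  c$aadcecbbdebdebcccebbb  b
   11  cbbdebdebcccebbbc$aadce  e
   12  cccebbbc$aadcecbbdebdeb  b
   13  ccebbbc$aadcecbbdebdebc  c
   14  cebbbc$aadcecbbdebdebcc  c
   15  cecbbdebdebcccebbbc$aad  d
   16  dcecbbdebdebcccebbbc$aa  a
   17  debcccebbbc$aadcecbbdeb  b
   18  debdebcccebbbc$aadcecbb  b
   19  ebbbc$aadcecbbdebdebccc  c
   20  ebcccebbbc$aadcecbbdebd  d
   21  ebdebcccebbbc$aadcecbbd  d
   22  ecbbdebdebcccebbbc$aadc  c

c$aebcbeebbebccdabbcddc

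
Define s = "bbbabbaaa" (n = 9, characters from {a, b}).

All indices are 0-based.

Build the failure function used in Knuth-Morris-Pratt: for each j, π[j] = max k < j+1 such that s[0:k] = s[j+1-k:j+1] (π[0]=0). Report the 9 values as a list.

π[0] = 0
j=1 s[j]='b': π[1]=1 (border 'b')
j=2 s[j]='b': π[2]=2 (border 'bb')
j=3 s[j]='a': k: 2→1→0; π[3]=0 (border '')
j=4 s[j]='b': π[4]=1 (border 'b')
j=5 s[j]='b': π[5]=2 (border 'bb')
j=6 s[j]='a': k: 2→1→0; π[6]=0 (border '')
j=7 s[j]='a': π[7]=0 (border '')
j=8 s[j]='a': π[8]=0 (border '')

[0, 1, 2, 0, 1, 2, 0, 0, 0]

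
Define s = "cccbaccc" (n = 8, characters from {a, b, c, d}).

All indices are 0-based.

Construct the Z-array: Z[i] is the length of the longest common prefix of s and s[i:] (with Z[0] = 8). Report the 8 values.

[8, 2, 1, 0, 0, 3, 2, 1]

Z[0]=8
i=1: outside box; Z[1]=2 extend→box=[1,3)
i=2: min(r-i=1, Z[1]=2)=1; Z[2]=1
i=3: outside box; Z[3]=0
i=4: outside box; Z[4]=0
i=5: outside box; Z[5]=3 extend→box=[5,8)
i=6: min(r-i=2, Z[1]=2)=2; Z[6]=2
i=7: min(r-i=1, Z[2]=1)=1; Z[7]=1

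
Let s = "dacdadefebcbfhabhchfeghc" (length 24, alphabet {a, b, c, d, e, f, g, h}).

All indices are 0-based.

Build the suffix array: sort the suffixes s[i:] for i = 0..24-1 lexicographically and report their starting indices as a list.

[14, 1, 4, 9, 11, 15, 23, 10, 2, 17, 0, 3, 5, 8, 6, 20, 7, 19, 12, 21, 13, 22, 16, 18]

rank→(start, suffix):
  0 → (14, 'abhchfeghc')
  1 → (1, 'acdadefebcbfhabhchfeghc')
  2 → (4, 'adefebcbfhabhchfeghc')
  3 → (9, 'bcbfhabhchfeghc')
  4 → (11, 'bfhabhchfeghc')
  5 → (15, 'bhchfeghc')
  6 → (23, 'c')
  7 → (10, 'cbfhabhchfeghc')
  8 → (2, 'cdadefebcbfhabhchfeghc')
  9 → (17, 'chfeghc')
  10 → (0, 'dacdadefebcbfhabhchfeghc')
  11 → (3, 'dadefebcbfhabhchfeghc')
  12 → (5, 'defebcbfhabhchfeghc')
  13 → (8, 'ebcbfhabhchfeghc')
  14 → (6, 'efebcbfhabhchfeghc')
  15 → (20, 'eghc')
  16 → (7, 'febcbfhabhchfeghc')
  17 → (19, 'feghc')
  18 → (12, 'fhabhchfeghc')
  19 → (21, 'ghc')
  20 → (13, 'habhchfeghc')
  21 → (22, 'hc')
  22 → (16, 'hchfeghc')
  23 → (18, 'hfeghc')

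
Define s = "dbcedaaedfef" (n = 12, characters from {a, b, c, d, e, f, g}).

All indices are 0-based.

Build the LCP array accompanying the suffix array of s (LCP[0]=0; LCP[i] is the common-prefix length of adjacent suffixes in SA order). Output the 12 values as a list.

rank | idx | suffix
   0 |   5 | aaedfef
   1 |   6 | aedfef
   2 |   1 | bcedaaedfef
   3 |   2 | cedaaedfef
   4 |   4 | daaedfef
   5 |   0 | dbcedaaedfef
   6 |   8 | dfef
   7 |   3 | edaaedfef
   8 |   7 | edfef
   9 |  10 | ef
  10 |  11 | f
  11 |   9 | fef

SA = [5, 6, 1, 2, 4, 0, 8, 3, 7, 10, 11, 9]
i: (SA[i-1],SA[i]) lcp shared
  1: (5,6) 1 'a'
  2: (6,1) 0 ''
  3: (1,2) 0 ''
  4: (2,4) 0 ''
  5: (4,0) 1 'd'
  6: (0,8) 1 'd'
  7: (8,3) 0 ''
  8: (3,7) 2 'ed'
  9: (7,10) 1 'e'
  10: (10,11) 0 ''
  11: (11,9) 1 'f'

[0, 1, 0, 0, 0, 1, 1, 0, 2, 1, 0, 1]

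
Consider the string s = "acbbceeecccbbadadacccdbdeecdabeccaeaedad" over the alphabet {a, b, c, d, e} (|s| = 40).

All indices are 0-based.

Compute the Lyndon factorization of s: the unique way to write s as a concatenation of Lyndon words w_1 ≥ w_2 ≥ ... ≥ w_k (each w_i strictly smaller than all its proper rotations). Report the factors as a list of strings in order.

emit factor 1: 'acbbceeecccbbadadacccdbdeecd' (i=0, period=28)
emit factor 2: 'abeccaeaedad' (i=28, period=12)

["acbbceeecccbbadadacccdbdeecd", "abeccaeaedad"]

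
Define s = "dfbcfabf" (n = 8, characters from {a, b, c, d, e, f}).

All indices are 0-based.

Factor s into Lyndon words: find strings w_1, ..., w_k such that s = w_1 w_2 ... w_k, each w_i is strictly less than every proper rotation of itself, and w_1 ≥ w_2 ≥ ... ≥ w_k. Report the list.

emit factor 1: 'df' (i=0, period=2)
emit factor 2: 'bcf' (i=2, period=3)
emit factor 3: 'abf' (i=5, period=3)

["df", "bcf", "abf"]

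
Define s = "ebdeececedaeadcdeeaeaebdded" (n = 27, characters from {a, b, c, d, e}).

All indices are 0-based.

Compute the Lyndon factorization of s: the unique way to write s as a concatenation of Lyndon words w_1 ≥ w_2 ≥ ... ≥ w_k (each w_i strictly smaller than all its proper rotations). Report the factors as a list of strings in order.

["e", "bdeececed", "ae", "adcdeeaeaebdded"]

emit factor 1: 'e' (i=0, period=1)
emit factor 2: 'bdeececed' (i=1, period=9)
emit factor 3: 'ae' (i=10, period=2)
emit factor 4: 'adcdeeaeaebdded' (i=12, period=15)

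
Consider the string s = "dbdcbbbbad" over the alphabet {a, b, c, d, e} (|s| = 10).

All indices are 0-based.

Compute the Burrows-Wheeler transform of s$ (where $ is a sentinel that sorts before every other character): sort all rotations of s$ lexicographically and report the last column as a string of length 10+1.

rank  rotation     last
    0  $dbdcbbbbad  d
    1  ad$dbdcbbbb  b
    2  bad$dbdcbbb  b
    3  bbad$dbdcbb  b
    4  bbbad$dbdcb  b
    5  bbbbad$dbdc  c
    6  bdcbbbbad$d  d
    7  cbbbbad$dbd  d
    8  d$dbdcbbbba  a
    9  dbdcbbbbad$  $
   10  dcbbbbad$db  b

dbbbbcdda$b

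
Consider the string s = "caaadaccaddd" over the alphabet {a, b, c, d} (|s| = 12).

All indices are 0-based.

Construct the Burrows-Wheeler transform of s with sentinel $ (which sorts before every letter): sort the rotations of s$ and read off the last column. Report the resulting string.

dcadac$cadada

rank  rotation       last
    0  $caaadaccaddd  d
    1  aaadaccaddd$c  c
    2  aadaccaddd$ca  a
    3  accaddd$caaad  d
    4  adaccaddd$caa  a
    5  addd$caaadacc  c
    6  caaadaccaddd$  $
    7  caddd$caaadac  c
    8  ccaddd$caaada  a
    9  d$caaadaccadd  d
   10  daccaddd$caaa  a
   11  dd$caaadaccad  d
   12  ddd$caaadacca  a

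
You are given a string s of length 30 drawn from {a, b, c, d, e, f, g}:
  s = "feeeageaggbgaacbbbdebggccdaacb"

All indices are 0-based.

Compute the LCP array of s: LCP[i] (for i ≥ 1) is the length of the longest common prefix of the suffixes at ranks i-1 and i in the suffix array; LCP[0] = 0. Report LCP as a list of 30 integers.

sorted suffixes:
  #0 SA[0]=26  'aacb'
  #1 SA[1]=12  'aacbbbdebggccdaacb'
  #2 SA[2]=27  'acb'
  #3 SA[3]=13  'acbbbdebggccdaacb'
  #4 SA[4]=4  'ageaggbgaacbbbdebggccdaacb'
  #5 SA[5]=7  'aggbgaacbbbdebggccdaacb'
  #6 SA[6]=29  'b'
  #7 SA[7]=15  'bbbdebggccdaacb'
  #8 SA[8]=16  'bbdebggccdaacb'
  #9 SA[9]=17  'bdebggccdaacb'
  #10 SA[10]=10  'bgaacbbbdebggccdaacb'
  #11 SA[11]=20  'bggccdaacb'
  #12 SA[12]=28  'cb'
  #13 SA[13]=14  'cbbbdebggccdaacb'
  #14 SA[14]=23  'ccdaacb'
  #15 SA[15]=24  'cdaacb'
  #16 SA[16]=25  'daacb'
  #17 SA[17]=18  'debggccdaacb'
  #18 SA[18]=3  'eageaggbgaacbbbdebggccdaacb'
  #19 SA[19]=6  'eaggbgaacbbbdebggccdaacb'
  #20 SA[20]=19  'ebggccdaacb'
  #21 SA[21]=2  'eeageaggbgaacbbbdebggccdaacb'
  #22 SA[22]=1  'eeeageaggbgaacbbbdebggccdaacb'
  #23 SA[23]=0  'feeeageaggbgaacbbbdebggccdaacb'
  #24 SA[24]=11  'gaacbbbdebggccdaacb'
  #25 SA[25]=9  'gbgaacbbbdebggccdaacb'
  #26 SA[26]=22  'gccdaacb'
  #27 SA[27]=5  'geaggbgaacbbbdebggccdaacb'
  #28 SA[28]=8  'ggbgaacbbbdebggccdaacb'
  #29 SA[29]=21  'ggccdaacb'

SA = [26, 12, 27, 13, 4, 7, 29, 15, 16, 17, 10, 20, 28, 14, 23, 24, 25, 18, 3, 6, 19, 2, 1, 0, 11, 9, 22, 5, 8, 21]
[i] adj suffixes → lcp
  [1] 26/12 → 4 ('aacb')
  [2] 12/27 → 1 ('a')
  [3] 27/13 → 3 ('acb')
  [4] 13/4 → 1 ('a')
  [5] 4/7 → 2 ('ag')
  [6] 7/29 → 0 ('')
  [7] 29/15 → 1 ('b')
  [8] 15/16 → 2 ('bb')
  [9] 16/17 → 1 ('b')
  [10] 17/10 → 1 ('b')
  [11] 10/20 → 2 ('bg')
  [12] 20/28 → 0 ('')
  [13] 28/14 → 2 ('cb')
  [14] 14/23 → 1 ('c')
  [15] 23/24 → 1 ('c')
  [16] 24/25 → 0 ('')
  [17] 25/18 → 1 ('d')
  [18] 18/3 → 0 ('')
  [19] 3/6 → 3 ('eag')
  [20] 6/19 → 1 ('e')
  [21] 19/2 → 1 ('e')
  [22] 2/1 → 2 ('ee')
  [23] 1/0 → 0 ('')
  [24] 0/11 → 0 ('')
  [25] 11/9 → 1 ('g')
  [26] 9/22 → 1 ('g')
  [27] 22/5 → 1 ('g')
  [28] 5/8 → 1 ('g')
  [29] 8/21 → 2 ('gg')

[0, 4, 1, 3, 1, 2, 0, 1, 2, 1, 1, 2, 0, 2, 1, 1, 0, 1, 0, 3, 1, 1, 2, 0, 0, 1, 1, 1, 1, 2]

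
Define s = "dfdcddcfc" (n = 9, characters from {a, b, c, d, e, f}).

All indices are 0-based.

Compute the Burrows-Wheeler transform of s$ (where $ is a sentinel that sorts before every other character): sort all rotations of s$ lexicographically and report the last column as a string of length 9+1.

rank  rotation    last
    0  $dfdcddcfc  c
    1  c$dfdcddcf  f
    2  cddcfc$dfd  d
    3  cfc$dfdcdd  d
    4  dcddcfc$df  f
    5  dcfc$dfdcd  d
    6  ddcfc$dfdc  c
    7  dfdcddcfc$  $
    8  fc$dfdcddc  c
    9  fdcddcfc$d  d

cfddfdc$cd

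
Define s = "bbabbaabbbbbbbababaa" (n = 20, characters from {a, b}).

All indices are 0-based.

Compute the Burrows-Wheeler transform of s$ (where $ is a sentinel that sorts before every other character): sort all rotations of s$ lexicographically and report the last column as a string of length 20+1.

aabbbbbaababbab$bbbba

rank  rotation               last
    0  $bbabbaabbbbbbbababaa  a
    1  a$bbabbaabbbbbbbababa  a
    2  aa$bbabbaabbbbbbbabab  b
    3  aabbbbbbbababaa$bbabb  b
    4  abaa$bbabbaabbbbbbbab  b
    5  ababaa$bbabbaabbbbbbb  b
    6  abbaabbbbbbbababaa$bb  b
    7  abbbbbbbababaa$bbabba  a
    8  baa$bbabbaabbbbbbbaba  a
    9  baabbbbbbbababaa$bbab  b
   10  babaa$bbabbaabbbbbbba  a
   11  bababaa$bbabbaabbbbbb  b
   12  babbaabbbbbbbababaa$b  b
   13  bbaabbbbbbbababaa$bba  a
   14  bbababaa$bbabbaabbbbb  b
   15  bbabbaabbbbbbbababaa$  $
   16  bbbababaa$bbabbaabbbb  b
   17  bbbbababaa$bbabbaabbb  b
   18  bbbbbababaa$bbabbaabb  b
   19  bbbbbbababaa$bbabbaab  b
   20  bbbbbbbababaa$bbabbaa  a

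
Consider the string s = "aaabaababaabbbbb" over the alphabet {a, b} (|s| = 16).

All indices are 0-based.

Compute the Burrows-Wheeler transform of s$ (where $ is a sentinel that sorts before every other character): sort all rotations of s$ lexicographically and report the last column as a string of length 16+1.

b$abbabaabaaabbba

rank  rotation           last
    0  $aaabaababaabbbbb  b
    1  aaabaababaabbbbb$  $
    2  aabaababaabbbbb$a  a
    3  aababaabbbbb$aaab  b
    4  aabbbbb$aaabaabab  b
    5  abaababaabbbbb$aa  a
    6  abaabbbbb$aaabaab  b
    7  ababaabbbbb$aaaba  a
    8  abbbbb$aaabaababa  a
    9  b$aaabaababaabbbb  b
   10  baababaabbbbb$aaa  a
   11  baabbbbb$aaabaaba  a
   12  babaabbbbb$aaabaa  a
   13  bb$aaabaababaabbb  b
   14  bbb$aaabaababaabb  b
   15  bbbb$aaabaababaab  b
   16  bbbbb$aaabaababaa  a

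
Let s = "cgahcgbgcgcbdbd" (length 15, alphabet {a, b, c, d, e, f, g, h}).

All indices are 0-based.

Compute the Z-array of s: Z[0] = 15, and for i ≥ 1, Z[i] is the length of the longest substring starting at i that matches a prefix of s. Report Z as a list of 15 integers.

Z[0]=15
i=1: outside box; Z[1]=0
i=2: outside box; Z[2]=0
i=3: outside box; Z[3]=0
i=4: outside box; Z[4]=2 extend→box=[4,6)
i=5: min(r-i=1, Z[1]=0)=0; Z[5]=0
i=6: outside box; Z[6]=0
i=7: outside box; Z[7]=0
i=8: outside box; Z[8]=2 extend→box=[8,10)
i=9: min(r-i=1, Z[1]=0)=0; Z[9]=0
i=10: outside box; Z[10]=1 extend→box=[10,11)
i=11: outside box; Z[11]=0
i=12: outside box; Z[12]=0
i=13: outside box; Z[13]=0
i=14: outside box; Z[14]=0

[15, 0, 0, 0, 2, 0, 0, 0, 2, 0, 1, 0, 0, 0, 0]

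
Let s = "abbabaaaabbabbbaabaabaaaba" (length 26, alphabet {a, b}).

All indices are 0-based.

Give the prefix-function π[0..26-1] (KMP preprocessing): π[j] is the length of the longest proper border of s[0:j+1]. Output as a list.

π[0] = 0
j=1 s[j]='b': π[1]=0 (border '')
j=2 s[j]='b': π[2]=0 (border '')
j=3 s[j]='a': π[3]=1 (border 'a')
j=4 s[j]='b': π[4]=2 (border 'ab')
j=5 s[j]='a': k: 2→0; π[5]=1 (border 'a')
j=6 s[j]='a': k: 1→0; π[6]=1 (border 'a')
j=7 s[j]='a': k: 1→0; π[7]=1 (border 'a')
j=8 s[j]='a': k: 1→0; π[8]=1 (border 'a')
j=9 s[j]='b': π[9]=2 (border 'ab')
j=10 s[j]='b': π[10]=3 (border 'abb')
j=11 s[j]='a': π[11]=4 (border 'abba')
j=12 s[j]='b': π[12]=5 (border 'abbab')
j=13 s[j]='b': k: 5→2; π[13]=3 (border 'abb')
j=14 s[j]='b': k: 3→0; π[14]=0 (border '')
j=15 s[j]='a': π[15]=1 (border 'a')
j=16 s[j]='a': k: 1→0; π[16]=1 (border 'a')
j=17 s[j]='b': π[17]=2 (border 'ab')
j=18 s[j]='a': k: 2→0; π[18]=1 (border 'a')
j=19 s[j]='a': k: 1→0; π[19]=1 (border 'a')
j=20 s[j]='b': π[20]=2 (border 'ab')
j=21 s[j]='a': k: 2→0; π[21]=1 (border 'a')
j=22 s[j]='a': k: 1→0; π[22]=1 (border 'a')
j=23 s[j]='a': k: 1→0; π[23]=1 (border 'a')
j=24 s[j]='b': π[24]=2 (border 'ab')
j=25 s[j]='a': k: 2→0; π[25]=1 (border 'a')

[0, 0, 0, 1, 2, 1, 1, 1, 1, 2, 3, 4, 5, 3, 0, 1, 1, 2, 1, 1, 2, 1, 1, 1, 2, 1]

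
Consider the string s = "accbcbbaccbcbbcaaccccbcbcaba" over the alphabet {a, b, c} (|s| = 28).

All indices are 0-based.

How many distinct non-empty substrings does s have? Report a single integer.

sorted suffixes:
  #0 SA[0]=27  'a'
  #1 SA[1]=15  'aaccccbcbcaba'
  #2 SA[2]=25  'aba'
  #3 SA[3]=0  'accbcbbaccbcbbcaaccccbcbcaba'
  #4 SA[4]=7  'accbcbbcaaccccbcbcaba'
  #5 SA[5]=16  'accccbcbcaba'
  #6 SA[6]=26  'ba'
  #7 SA[7]=6  'baccbcbbcaaccccbcbcaba'
  #8 SA[8]=5  'bbaccbcbbcaaccccbcbcaba'
  #9 SA[9]=12  'bbcaaccccbcbcaba'
  #10 SA[10]=13  'bcaaccccbcbcaba'
  #11 SA[11]=23  'bcaba'
  #12 SA[12]=3  'bcbbaccbcbbcaaccccbcbcaba'
  #13 SA[13]=10  'bcbbcaaccccbcbcaba'
  #14 SA[14]=21  'bcbcaba'
  #15 SA[15]=14  'caaccccbcbcaba'
  #16 SA[16]=24  'caba'
  #17 SA[17]=4  'cbbaccbcbbcaaccccbcbcaba'
  #18 SA[18]=11  'cbbcaaccccbcbcaba'
  #19 SA[19]=22  'cbcaba'
  #20 SA[20]=2  'cbcbbaccbcbbcaaccccbcbcaba'
  #21 SA[21]=9  'cbcbbcaaccccbcbcaba'
  #22 SA[22]=20  'cbcbcaba'
  #23 SA[23]=1  'ccbcbbaccbcbbcaaccccbcbcaba'
  #24 SA[24]=8  'ccbcbbcaaccccbcbcaba'
  #25 SA[25]=19  'ccbcbcaba'
  #26 SA[26]=18  'cccbcbcaba'
  #27 SA[27]=17  'ccccbcbcaba'

SA = [27, 15, 25, 0, 7, 16, 26, 6, 5, 12, 13, 23, 3, 10, 21, 14, 24, 4, 11, 22, 2, 9, 20, 1, 8, 19, 18, 17]
rank  pair      lcp
   1  s[27:],s[15:]  1  'a'
   2  s[15:],s[25:]  1  'a'
   3  s[25:],s[0:]  1  'a'
   4  s[0:],s[7:]  7  'accbcbb'
   5  s[7:],s[16:]  3  'acc'
   6  s[16:],s[26:]  0  ''
   7  s[26:],s[6:]  2  'ba'
   8  s[6:],s[5:]  1  'b'
   9  s[5:],s[12:]  2  'bb'
  10  s[12:],s[13:]  1  'b'
  11  s[13:],s[23:]  3  'bca'
  12  s[23:],s[3:]  2  'bc'
  13  s[3:],s[10:]  4  'bcbb'
  14  s[10:],s[21:]  3  'bcb'
  15  s[21:],s[14:]  0  ''
  16  s[14:],s[24:]  2  'ca'
  17  s[24:],s[4:]  1  'c'
  18  s[4:],s[11:]  3  'cbb'
  19  s[11:],s[22:]  2  'cb'
  20  s[22:],s[2:]  3  'cbc'
  21  s[2:],s[9:]  5  'cbcbb'
  22  s[9:],s[20:]  4  'cbcb'
  23  s[20:],s[1:]  1  'c'
  24  s[1:],s[8:]  6  'ccbcbb'
  25  s[8:],s[19:]  5  'ccbcb'
  26  s[19:],s[18:]  2  'cc'
  27  s[18:],s[17:]  3  'ccc'

n(n+1)/2 = 28·29/2 = 406
Σ LCP = 0 + 1 + 1 + 1 + 7 + 3 + 0 + 2 + 1 + 2 + 1 + 3 + 2 + 4 + 3 + 0 + 2 + 1 + 3 + 2 + 3 + 5 + 4 + 1 + 6 + 5 + 2 + 3 = 68
distinct = 406 − 68 = 338

338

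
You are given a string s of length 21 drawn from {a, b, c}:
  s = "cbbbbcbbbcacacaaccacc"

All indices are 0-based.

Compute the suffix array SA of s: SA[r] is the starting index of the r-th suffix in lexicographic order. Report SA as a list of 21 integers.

[14, 12, 10, 18, 15, 1, 6, 2, 7, 3, 8, 4, 20, 13, 11, 9, 17, 0, 5, 19, 16]

sorted suffixes:
  #0 SA[0]=14  'aaccacc'
  #1 SA[1]=12  'acaaccacc'
  #2 SA[2]=10  'acacaaccacc'
  #3 SA[3]=18  'acc'
  #4 SA[4]=15  'accacc'
  #5 SA[5]=1  'bbbbcbbbcacacaaccacc'
  #6 SA[6]=6  'bbbcacacaaccacc'
  #7 SA[7]=2  'bbbcbbbcacacaaccacc'
  #8 SA[8]=7  'bbcacacaaccacc'
  #9 SA[9]=3  'bbcbbbcacacaaccacc'
  #10 SA[10]=8  'bcacacaaccacc'
  #11 SA[11]=4  'bcbbbcacacaaccacc'
  #12 SA[12]=20  'c'
  #13 SA[13]=13  'caaccacc'
  #14 SA[14]=11  'cacaaccacc'
  #15 SA[15]=9  'cacacaaccacc'
  #16 SA[16]=17  'cacc'
  #17 SA[17]=0  'cbbbbcbbbcacacaaccacc'
  #18 SA[18]=5  'cbbbcacacaaccacc'
  #19 SA[19]=19  'cc'
  #20 SA[20]=16  'ccacc'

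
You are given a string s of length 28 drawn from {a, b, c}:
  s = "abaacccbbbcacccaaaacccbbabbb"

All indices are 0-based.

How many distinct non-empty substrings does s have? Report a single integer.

343

rank→(start, suffix):
  0 → (15, 'aaaacccbbabbb')
  1 → (16, 'aaacccbbabbb')
  2 → (17, 'aacccbbabbb')
  3 → (2, 'aacccbbbcacccaaaacccbbabbb')
  4 → (0, 'abaacccbbbcacccaaaacccbbabbb')
  5 → (24, 'abbb')
  6 → (11, 'acccaaaacccbbabbb')
  7 → (18, 'acccbbabbb')
  8 → (3, 'acccbbbcacccaaaacccbbabbb')
  9 → (27, 'b')
  10 → (1, 'baacccbbbcacccaaaacccbbabbb')
  11 → (23, 'babbb')
  12 → (26, 'bb')
  13 → (22, 'bbabbb')
  14 → (25, 'bbb')
  15 → (7, 'bbbcacccaaaacccbbabbb')
  16 → (8, 'bbcacccaaaacccbbabbb')
  17 → (9, 'bcacccaaaacccbbabbb')
  18 → (14, 'caaaacccbbabbb')
  19 → (10, 'cacccaaaacccbbabbb')
  20 → (21, 'cbbabbb')
  21 → (6, 'cbbbcacccaaaacccbbabbb')
  22 → (13, 'ccaaaacccbbabbb')
  23 → (20, 'ccbbabbb')
  24 → (5, 'ccbbbcacccaaaacccbbabbb')
  25 → (12, 'cccaaaacccbbabbb')
  26 → (19, 'cccbbabbb')
  27 → (4, 'cccbbbcacccaaaacccbbabbb')

SA = [15, 16, 17, 2, 0, 24, 11, 18, 3, 27, 1, 23, 26, 22, 25, 7, 8, 9, 14, 10, 21, 6, 13, 20, 5, 12, 19, 4]
[i] adj suffixes → lcp
  [1] 15/16 → 3 ('aaa')
  [2] 16/17 → 2 ('aa')
  [3] 17/2 → 7 ('aacccbb')
  [4] 2/0 → 1 ('a')
  [5] 0/24 → 2 ('ab')
  [6] 24/11 → 1 ('a')
  [7] 11/18 → 4 ('accc')
  [8] 18/3 → 6 ('acccbb')
  [9] 3/27 → 0 ('')
  [10] 27/1 → 1 ('b')
  [11] 1/23 → 2 ('ba')
  [12] 23/26 → 1 ('b')
  [13] 26/22 → 2 ('bb')
  [14] 22/25 → 2 ('bb')
  [15] 25/7 → 3 ('bbb')
  [16] 7/8 → 2 ('bb')
  [17] 8/9 → 1 ('b')
  [18] 9/14 → 0 ('')
  [19] 14/10 → 2 ('ca')
  [20] 10/21 → 1 ('c')
  [21] 21/6 → 3 ('cbb')
  [22] 6/13 → 1 ('c')
  [23] 13/20 → 2 ('cc')
  [24] 20/5 → 4 ('ccbb')
  [25] 5/12 → 2 ('cc')
  [26] 12/19 → 3 ('ccc')
  [27] 19/4 → 5 ('cccbb')

n(n+1)/2 = 28·29/2 = 406
Σ LCP = 0 + 3 + 2 + 7 + 1 + 2 + 1 + 4 + 6 + 0 + 1 + 2 + 1 + 2 + 2 + 3 + 2 + 1 + 0 + 2 + 1 + 3 + 1 + 2 + 4 + 2 + 3 + 5 = 63
distinct = 406 − 63 = 343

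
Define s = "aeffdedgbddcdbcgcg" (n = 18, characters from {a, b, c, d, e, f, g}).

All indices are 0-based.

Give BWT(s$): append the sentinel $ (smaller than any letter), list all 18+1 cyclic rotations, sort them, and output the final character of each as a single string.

rank  rotation             last
    0  $aeffdedgbddcdbcgcg  g
    1  aeffdedgbddcdbcgcg$  $
    2  bcgcg$aeffdedgbddcd  d
    3  bddcdbcgcg$aeffdedg  g
    4  cdbcgcg$aeffdedgbdd  d
    5  cg$aeffdedgbddcdbcg  g
    6  cgcg$aeffdedgbddcdb  b
    7  dbcgcg$aeffdedgbddc  c
    8  dcdbcgcg$aeffdedgbd  d
    9  ddcdbcgcg$aeffdedgb  b
   10  dedgbddcdbcgcg$aeff  f
   11  dgbddcdbcgcg$aeffde  e
   12  edgbddcdbcgcg$aeffd  d
   13  effdedgbddcdbcgcg$a  a
   14  fdedgbddcdbcgcg$aef  f
   15  ffdedgbddcdbcgcg$ae  e
   16  g$aeffdedgbddcdbcgc  c
   17  gbddcdbcgcg$aeffded  d
   18  gcg$aeffdedgbddcdbc  c

g$dgdgbcdbfedafecdc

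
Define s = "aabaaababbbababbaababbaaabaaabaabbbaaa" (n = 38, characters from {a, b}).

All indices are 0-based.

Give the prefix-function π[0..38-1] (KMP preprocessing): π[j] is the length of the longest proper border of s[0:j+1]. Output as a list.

π[0] = 0
j=1 s[j]='a': π[1]=1 (border 'a')
j=2 s[j]='b': k: 1→0; π[2]=0 (border '')
j=3 s[j]='a': π[3]=1 (border 'a')
j=4 s[j]='a': π[4]=2 (border 'aa')
j=5 s[j]='a': k: 2→1; π[5]=2 (border 'aa')
j=6 s[j]='b': π[6]=3 (border 'aab')
j=7 s[j]='a': π[7]=4 (border 'aaba')
j=8 s[j]='b': k: 4→1→0; π[8]=0 (border '')
j=9 s[j]='b': π[9]=0 (border '')
j=10 s[j]='b': π[10]=0 (border '')
j=11 s[j]='a': π[11]=1 (border 'a')
j=12 s[j]='b': k: 1→0; π[12]=0 (border '')
j=13 s[j]='a': π[13]=1 (border 'a')
j=14 s[j]='b': k: 1→0; π[14]=0 (border '')
j=15 s[j]='b': π[15]=0 (border '')
j=16 s[j]='a': π[16]=1 (border 'a')
j=17 s[j]='a': π[17]=2 (border 'aa')
j=18 s[j]='b': π[18]=3 (border 'aab')
j=19 s[j]='a': π[19]=4 (border 'aaba')
j=20 s[j]='b': k: 4→1→0; π[20]=0 (border '')
j=21 s[j]='b': π[21]=0 (border '')
j=22 s[j]='a': π[22]=1 (border 'a')
j=23 s[j]='a': π[23]=2 (border 'aa')
j=24 s[j]='a': k: 2→1; π[24]=2 (border 'aa')
j=25 s[j]='b': π[25]=3 (border 'aab')
j=26 s[j]='a': π[26]=4 (border 'aaba')
j=27 s[j]='a': π[27]=5 (border 'aabaa')
j=28 s[j]='a': π[28]=6 (border 'aabaaa')
j=29 s[j]='b': π[29]=7 (border 'aabaaab')
j=30 s[j]='a': π[30]=8 (border 'aabaaaba')
j=31 s[j]='a': k: 8→4; π[31]=5 (border 'aabaa')
j=32 s[j]='b': k: 5→2; π[32]=3 (border 'aab')
j=33 s[j]='b': k: 3→0; π[33]=0 (border '')
j=34 s[j]='b': π[34]=0 (border '')
j=35 s[j]='a': π[35]=1 (border 'a')
j=36 s[j]='a': π[36]=2 (border 'aa')
j=37 s[j]='a': k: 2→1; π[37]=2 (border 'aa')

[0, 1, 0, 1, 2, 2, 3, 4, 0, 0, 0, 1, 0, 1, 0, 0, 1, 2, 3, 4, 0, 0, 1, 2, 2, 3, 4, 5, 6, 7, 8, 5, 3, 0, 0, 1, 2, 2]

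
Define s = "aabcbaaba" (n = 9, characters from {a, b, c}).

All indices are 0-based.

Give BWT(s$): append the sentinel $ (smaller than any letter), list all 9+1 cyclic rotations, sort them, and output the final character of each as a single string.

rank  rotation    last
    0  $aabcbaaba  a
    1  a$aabcbaab  b
    2  aaba$aabcb  b
    3  aabcbaaba$  $
    4  aba$aabcba  a
    5  abcbaaba$a  a
    6  ba$aabcbaa  a
    7  baaba$aabc  c
    8  bcbaaba$aa  a
    9  cbaaba$aab  b

abb$aaacab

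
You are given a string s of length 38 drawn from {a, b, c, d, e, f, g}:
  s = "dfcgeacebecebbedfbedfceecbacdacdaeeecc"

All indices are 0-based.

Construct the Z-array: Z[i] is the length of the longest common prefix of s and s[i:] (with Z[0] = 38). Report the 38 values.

Z[0]=38
i=1: i≥r, start 0; Z[1]=0
i=2: i≥r, start 0; Z[2]=0
i=3: i≥r, start 0; Z[3]=0
i=4: i≥r, start 0; Z[4]=0
i=5: i≥r, start 0; Z[5]=0
i=6: i≥r, start 0; Z[6]=0
i=7: i≥r, start 0; Z[7]=0
i=8: i≥r, start 0; Z[8]=0
i=9: i≥r, start 0; Z[9]=0
i=10: i≥r, start 0; Z[10]=0
i=11: i≥r, start 0; Z[11]=0
i=12: i≥r, start 0; Z[12]=0
i=13: i≥r, start 0; Z[13]=0
i=14: i≥r, start 0; Z[14]=0
i=15: i≥r, start 0; Z[15]=2 grow→box=[15,17)
i=16: min(r-i=1, Z[1]=0)=0; Z[16]=0
i=17: i≥r, start 0; Z[17]=0
i=18: i≥r, start 0; Z[18]=0
i=19: i≥r, start 0; Z[19]=3 grow→box=[19,22)
i=20: min(r-i=2, Z[1]=0)=0; Z[20]=0
i=21: min(r-i=1, Z[2]=0)=0; Z[21]=0
i=22: i≥r, start 0; Z[22]=0
i=23: i≥r, start 0; Z[23]=0
i=24: i≥r, start 0; Z[24]=0
i=25: i≥r, start 0; Z[25]=0
i=26: i≥r, start 0; Z[26]=0
i=27: i≥r, start 0; Z[27]=0
i=28: i≥r, start 0; Z[28]=1 grow→box=[28,29)
i=29: i≥r, start 0; Z[29]=0
i=30: i≥r, start 0; Z[30]=0
i=31: i≥r, start 0; Z[31]=1 grow→box=[31,32)
i=32: i≥r, start 0; Z[32]=0
i=33: i≥r, start 0; Z[33]=0
i=34: i≥r, start 0; Z[34]=0
i=35: i≥r, start 0; Z[35]=0
i=36: i≥r, start 0; Z[36]=0
i=37: i≥r, start 0; Z[37]=0

[38, 0, 0, 0, 0, 0, 0, 0, 0, 0, 0, 0, 0, 0, 0, 2, 0, 0, 0, 3, 0, 0, 0, 0, 0, 0, 0, 0, 1, 0, 0, 1, 0, 0, 0, 0, 0, 0]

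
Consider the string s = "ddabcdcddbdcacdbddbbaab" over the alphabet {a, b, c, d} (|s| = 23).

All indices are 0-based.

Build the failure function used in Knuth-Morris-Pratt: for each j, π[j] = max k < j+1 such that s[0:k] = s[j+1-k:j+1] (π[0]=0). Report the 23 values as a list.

π[0] = 0
j=1 s[j]='d': π[1]=1 (border 'd')
j=2 s[j]='a': k: 1→0; π[2]=0 (border '')
j=3 s[j]='b': π[3]=0 (border '')
j=4 s[j]='c': π[4]=0 (border '')
j=5 s[j]='d': π[5]=1 (border 'd')
j=6 s[j]='c': k: 1→0; π[6]=0 (border '')
j=7 s[j]='d': π[7]=1 (border 'd')
j=8 s[j]='d': π[8]=2 (border 'dd')
j=9 s[j]='b': k: 2→1→0; π[9]=0 (border '')
j=10 s[j]='d': π[10]=1 (border 'd')
j=11 s[j]='c': k: 1→0; π[11]=0 (border '')
j=12 s[j]='a': π[12]=0 (border '')
j=13 s[j]='c': π[13]=0 (border '')
j=14 s[j]='d': π[14]=1 (border 'd')
j=15 s[j]='b': k: 1→0; π[15]=0 (border '')
j=16 s[j]='d': π[16]=1 (border 'd')
j=17 s[j]='d': π[17]=2 (border 'dd')
j=18 s[j]='b': k: 2→1→0; π[18]=0 (border '')
j=19 s[j]='b': π[19]=0 (border '')
j=20 s[j]='a': π[20]=0 (border '')
j=21 s[j]='a': π[21]=0 (border '')
j=22 s[j]='b': π[22]=0 (border '')

[0, 1, 0, 0, 0, 1, 0, 1, 2, 0, 1, 0, 0, 0, 1, 0, 1, 2, 0, 0, 0, 0, 0]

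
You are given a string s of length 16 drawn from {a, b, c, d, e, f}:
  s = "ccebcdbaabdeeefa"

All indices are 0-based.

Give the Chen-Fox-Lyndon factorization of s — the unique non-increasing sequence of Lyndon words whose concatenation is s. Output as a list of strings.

emit factor 1: 'cce' (i=0, period=3)
emit factor 2: 'bcd' (i=3, period=3)
emit factor 3: 'b' (i=6, period=1)
emit factor 4: 'aabdeeef' (i=7, period=8)
emit factor 5: 'a' (i=15, period=1)

["cce", "bcd", "b", "aabdeeef", "a"]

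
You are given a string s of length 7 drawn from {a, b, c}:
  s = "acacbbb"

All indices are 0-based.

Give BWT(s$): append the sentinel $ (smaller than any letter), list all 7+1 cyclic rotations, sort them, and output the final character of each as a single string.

rank  rotation  last
    0  $acacbbb  b
    1  acacbbb$  $
    2  acbbb$ac  c
    3  b$acacbb  b
    4  bb$acacb  b
    5  bbb$acac  c
    6  cacbbb$a  a
    7  cbbb$aca  a

b$cbbcaa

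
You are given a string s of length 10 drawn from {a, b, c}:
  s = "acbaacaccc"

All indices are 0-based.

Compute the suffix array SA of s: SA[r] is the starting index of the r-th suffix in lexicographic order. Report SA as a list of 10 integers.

[3, 4, 0, 6, 2, 9, 5, 1, 8, 7]

rank→(start, suffix):
  0 → (3, 'aacaccc')
  1 → (4, 'acaccc')
  2 → (0, 'acbaacaccc')
  3 → (6, 'accc')
  4 → (2, 'baacaccc')
  5 → (9, 'c')
  6 → (5, 'caccc')
  7 → (1, 'cbaacaccc')
  8 → (8, 'cc')
  9 → (7, 'ccc')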